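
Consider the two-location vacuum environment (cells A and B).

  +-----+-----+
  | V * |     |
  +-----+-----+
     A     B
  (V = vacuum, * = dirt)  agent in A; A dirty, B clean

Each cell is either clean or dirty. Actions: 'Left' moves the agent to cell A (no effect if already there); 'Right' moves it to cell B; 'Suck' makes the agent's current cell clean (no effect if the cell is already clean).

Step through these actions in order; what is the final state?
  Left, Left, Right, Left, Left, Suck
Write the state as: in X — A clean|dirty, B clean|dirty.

1) do Left; now in A — A dirty, B clean
2) do Left; now in A — A dirty, B clean
3) do Right; now in B — A dirty, B clean
4) do Left; now in A — A dirty, B clean
5) do Left; now in A — A dirty, B clean
6) do Suck; now in A — A clean, B clean

in A — A clean, B clean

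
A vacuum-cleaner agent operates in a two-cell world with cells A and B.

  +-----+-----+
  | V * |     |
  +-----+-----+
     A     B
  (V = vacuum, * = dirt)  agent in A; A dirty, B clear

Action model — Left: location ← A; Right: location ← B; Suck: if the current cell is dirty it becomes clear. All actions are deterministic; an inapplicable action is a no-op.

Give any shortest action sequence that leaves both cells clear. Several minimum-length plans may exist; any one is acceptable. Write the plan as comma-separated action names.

Suck

1) do Suck; now (A; A:clear, B:clear)
min 1: A is dirty, one Suck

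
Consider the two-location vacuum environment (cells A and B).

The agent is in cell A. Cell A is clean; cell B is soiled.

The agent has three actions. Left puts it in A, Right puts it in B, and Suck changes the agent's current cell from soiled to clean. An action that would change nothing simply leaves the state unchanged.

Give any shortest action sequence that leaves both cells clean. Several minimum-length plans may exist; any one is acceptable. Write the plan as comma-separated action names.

Right, Suck

t=1 Right ⇒ (B; A:clean, B:soiled)
t=2 Suck ⇒ (B; A:clean, B:clean)
min 2: go B then Suck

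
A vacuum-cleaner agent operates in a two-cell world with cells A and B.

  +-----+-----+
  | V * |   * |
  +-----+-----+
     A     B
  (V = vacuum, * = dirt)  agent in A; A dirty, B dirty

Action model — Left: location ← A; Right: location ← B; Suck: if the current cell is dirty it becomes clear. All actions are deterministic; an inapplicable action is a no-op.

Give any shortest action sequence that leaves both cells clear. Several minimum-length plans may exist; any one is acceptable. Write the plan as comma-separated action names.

Suck, Right, Suck

1) do Suck; now <A|clear|dirty>
2) do Right; now <B|clear|dirty>
3) do Suck; now <B|clear|clear>
min 3: Suck A + move + Suck B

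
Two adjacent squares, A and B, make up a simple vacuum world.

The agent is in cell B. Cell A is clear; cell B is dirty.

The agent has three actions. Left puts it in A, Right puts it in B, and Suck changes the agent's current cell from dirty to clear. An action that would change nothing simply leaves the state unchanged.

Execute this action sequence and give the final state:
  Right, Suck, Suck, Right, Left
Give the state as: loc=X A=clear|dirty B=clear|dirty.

[1] after Right: loc=B A=clear B=dirty
[2] after Suck: loc=B A=clear B=clear
[3] after Suck: loc=B A=clear B=clear
[4] after Right: loc=B A=clear B=clear
[5] after Left: loc=A A=clear B=clear

loc=A A=clear B=clear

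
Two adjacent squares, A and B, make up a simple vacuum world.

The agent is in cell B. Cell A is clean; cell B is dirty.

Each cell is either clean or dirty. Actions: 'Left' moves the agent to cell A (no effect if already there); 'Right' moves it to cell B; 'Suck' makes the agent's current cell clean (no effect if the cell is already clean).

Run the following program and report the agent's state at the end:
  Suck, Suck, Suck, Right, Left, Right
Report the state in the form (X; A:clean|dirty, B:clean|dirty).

[1] after Suck: (B; A:clean, B:clean)
[2] after Suck: (B; A:clean, B:clean)
[3] after Suck: (B; A:clean, B:clean)
[4] after Right: (B; A:clean, B:clean)
[5] after Left: (A; A:clean, B:clean)
[6] after Right: (B; A:clean, B:clean)

(B; A:clean, B:clean)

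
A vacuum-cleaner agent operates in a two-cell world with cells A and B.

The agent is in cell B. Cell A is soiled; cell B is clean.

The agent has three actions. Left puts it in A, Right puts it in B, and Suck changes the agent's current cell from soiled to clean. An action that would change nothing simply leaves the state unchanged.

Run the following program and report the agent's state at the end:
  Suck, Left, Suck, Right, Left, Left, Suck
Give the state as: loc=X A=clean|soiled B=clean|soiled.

loc=A A=clean B=clean

1. Suck → loc=B A=soiled B=clean
2. Left → loc=A A=soiled B=clean
3. Suck → loc=A A=clean B=clean
4. Right → loc=B A=clean B=clean
5. Left → loc=A A=clean B=clean
6. Left → loc=A A=clean B=clean
7. Suck → loc=A A=clean B=clean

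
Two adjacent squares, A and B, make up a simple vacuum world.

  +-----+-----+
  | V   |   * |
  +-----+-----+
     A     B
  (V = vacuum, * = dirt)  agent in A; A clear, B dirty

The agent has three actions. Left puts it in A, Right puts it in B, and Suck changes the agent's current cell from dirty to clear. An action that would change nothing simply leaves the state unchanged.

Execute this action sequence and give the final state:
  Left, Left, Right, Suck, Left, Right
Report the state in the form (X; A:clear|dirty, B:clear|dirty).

(B; A:clear, B:clear)

1) do Left; now (A; A:clear, B:dirty)
2) do Left; now (A; A:clear, B:dirty)
3) do Right; now (B; A:clear, B:dirty)
4) do Suck; now (B; A:clear, B:clear)
5) do Left; now (A; A:clear, B:clear)
6) do Right; now (B; A:clear, B:clear)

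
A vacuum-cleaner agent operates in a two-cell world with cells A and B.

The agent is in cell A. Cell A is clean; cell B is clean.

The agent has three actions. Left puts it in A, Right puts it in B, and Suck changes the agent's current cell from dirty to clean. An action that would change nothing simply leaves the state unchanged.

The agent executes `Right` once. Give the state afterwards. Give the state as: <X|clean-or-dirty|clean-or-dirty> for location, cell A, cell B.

start: <A|clean|clean>
1) do Right; now <B|clean|clean>

<B|clean|clean>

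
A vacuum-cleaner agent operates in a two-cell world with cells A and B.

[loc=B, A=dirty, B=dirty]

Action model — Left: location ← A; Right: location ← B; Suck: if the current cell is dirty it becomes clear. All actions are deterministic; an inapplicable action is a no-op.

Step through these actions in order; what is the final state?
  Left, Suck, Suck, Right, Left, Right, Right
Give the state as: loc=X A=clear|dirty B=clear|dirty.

loc=B A=clear B=dirty

Left (#1): loc=A A=dirty B=dirty
Suck (#2): loc=A A=clear B=dirty
Suck (#3): loc=A A=clear B=dirty
Right (#4): loc=B A=clear B=dirty
Left (#5): loc=A A=clear B=dirty
Right (#6): loc=B A=clear B=dirty
Right (#7): loc=B A=clear B=dirty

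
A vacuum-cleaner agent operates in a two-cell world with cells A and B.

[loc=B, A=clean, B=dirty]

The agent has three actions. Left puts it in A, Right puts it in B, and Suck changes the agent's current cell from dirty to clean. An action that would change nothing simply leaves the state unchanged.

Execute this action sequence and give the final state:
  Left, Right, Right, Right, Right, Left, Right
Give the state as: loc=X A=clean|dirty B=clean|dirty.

loc=B A=clean B=dirty

1. Left → loc=A A=clean B=dirty
2. Right → loc=B A=clean B=dirty
3. Right → loc=B A=clean B=dirty
4. Right → loc=B A=clean B=dirty
5. Right → loc=B A=clean B=dirty
6. Left → loc=A A=clean B=dirty
7. Right → loc=B A=clean B=dirty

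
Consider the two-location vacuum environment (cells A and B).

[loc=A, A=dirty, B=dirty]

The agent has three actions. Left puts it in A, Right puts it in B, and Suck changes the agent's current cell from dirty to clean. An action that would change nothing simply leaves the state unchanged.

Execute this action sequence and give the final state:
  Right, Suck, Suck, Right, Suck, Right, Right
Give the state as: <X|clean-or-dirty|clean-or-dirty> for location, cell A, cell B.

<B|dirty|clean>

1. Right → <B|dirty|dirty>
2. Suck → <B|dirty|clean>
3. Suck → <B|dirty|clean>
4. Right → <B|dirty|clean>
5. Suck → <B|dirty|clean>
6. Right → <B|dirty|clean>
7. Right → <B|dirty|clean>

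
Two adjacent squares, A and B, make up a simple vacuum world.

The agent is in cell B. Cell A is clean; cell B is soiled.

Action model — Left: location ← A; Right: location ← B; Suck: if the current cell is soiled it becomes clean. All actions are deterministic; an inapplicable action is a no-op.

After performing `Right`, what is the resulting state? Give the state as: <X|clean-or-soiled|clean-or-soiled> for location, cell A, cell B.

<B|clean|soiled>

start: <B|clean|soiled>
step 1/1 (Right): <B|clean|soiled>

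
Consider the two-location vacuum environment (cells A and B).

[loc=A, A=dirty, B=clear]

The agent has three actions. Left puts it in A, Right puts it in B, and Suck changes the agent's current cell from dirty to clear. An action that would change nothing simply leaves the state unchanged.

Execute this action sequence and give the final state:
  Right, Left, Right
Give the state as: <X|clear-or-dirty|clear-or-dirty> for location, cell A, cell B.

Right (#1): <B|dirty|clear>
Left (#2): <A|dirty|clear>
Right (#3): <B|dirty|clear>

<B|dirty|clear>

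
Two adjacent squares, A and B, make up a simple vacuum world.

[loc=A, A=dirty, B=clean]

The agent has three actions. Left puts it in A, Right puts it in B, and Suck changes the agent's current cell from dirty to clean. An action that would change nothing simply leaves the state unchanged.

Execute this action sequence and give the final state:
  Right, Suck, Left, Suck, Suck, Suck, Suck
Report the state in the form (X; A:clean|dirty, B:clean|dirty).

(A; A:clean, B:clean)

1. Right → (B; A:dirty, B:clean)
2. Suck → (B; A:dirty, B:clean)
3. Left → (A; A:dirty, B:clean)
4. Suck → (A; A:clean, B:clean)
5. Suck → (A; A:clean, B:clean)
6. Suck → (A; A:clean, B:clean)
7. Suck → (A; A:clean, B:clean)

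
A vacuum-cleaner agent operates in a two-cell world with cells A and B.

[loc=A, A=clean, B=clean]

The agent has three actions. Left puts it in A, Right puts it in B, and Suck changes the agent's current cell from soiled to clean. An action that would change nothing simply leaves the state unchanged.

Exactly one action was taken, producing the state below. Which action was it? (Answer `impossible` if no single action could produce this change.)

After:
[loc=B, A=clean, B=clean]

try  Left: (A; A:clean, B:clean)
try Right: (B; A:clean, B:clean)  ← match
try  Suck: (A; A:clean, B:clean)

Right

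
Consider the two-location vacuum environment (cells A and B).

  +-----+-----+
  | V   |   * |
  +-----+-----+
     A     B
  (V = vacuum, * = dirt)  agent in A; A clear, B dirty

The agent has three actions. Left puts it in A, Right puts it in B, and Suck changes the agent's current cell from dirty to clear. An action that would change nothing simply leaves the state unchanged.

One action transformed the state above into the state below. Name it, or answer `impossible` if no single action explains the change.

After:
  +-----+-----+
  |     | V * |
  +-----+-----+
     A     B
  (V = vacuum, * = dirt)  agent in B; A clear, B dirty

Right

try  Left: in A — A clear, B dirty
try Right: in B — A clear, B dirty  ← match
try  Suck: in A — A clear, B dirty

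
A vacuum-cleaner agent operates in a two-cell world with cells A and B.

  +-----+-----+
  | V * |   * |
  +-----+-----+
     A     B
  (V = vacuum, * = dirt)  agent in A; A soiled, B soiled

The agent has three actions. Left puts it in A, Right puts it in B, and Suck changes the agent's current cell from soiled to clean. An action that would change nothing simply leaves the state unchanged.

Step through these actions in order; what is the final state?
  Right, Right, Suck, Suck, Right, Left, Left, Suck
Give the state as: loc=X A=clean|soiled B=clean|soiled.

loc=A A=clean B=clean

step 1/8 (Right): loc=B A=soiled B=soiled
step 2/8 (Right): loc=B A=soiled B=soiled
step 3/8 (Suck): loc=B A=soiled B=clean
step 4/8 (Suck): loc=B A=soiled B=clean
step 5/8 (Right): loc=B A=soiled B=clean
step 6/8 (Left): loc=A A=soiled B=clean
step 7/8 (Left): loc=A A=soiled B=clean
step 8/8 (Suck): loc=A A=clean B=clean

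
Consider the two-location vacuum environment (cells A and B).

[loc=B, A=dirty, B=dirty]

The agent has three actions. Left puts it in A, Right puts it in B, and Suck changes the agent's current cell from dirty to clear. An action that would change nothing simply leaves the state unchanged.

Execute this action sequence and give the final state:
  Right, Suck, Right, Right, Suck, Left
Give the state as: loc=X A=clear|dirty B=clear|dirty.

[1] after Right: loc=B A=dirty B=dirty
[2] after Suck: loc=B A=dirty B=clear
[3] after Right: loc=B A=dirty B=clear
[4] after Right: loc=B A=dirty B=clear
[5] after Suck: loc=B A=dirty B=clear
[6] after Left: loc=A A=dirty B=clear

loc=A A=dirty B=clear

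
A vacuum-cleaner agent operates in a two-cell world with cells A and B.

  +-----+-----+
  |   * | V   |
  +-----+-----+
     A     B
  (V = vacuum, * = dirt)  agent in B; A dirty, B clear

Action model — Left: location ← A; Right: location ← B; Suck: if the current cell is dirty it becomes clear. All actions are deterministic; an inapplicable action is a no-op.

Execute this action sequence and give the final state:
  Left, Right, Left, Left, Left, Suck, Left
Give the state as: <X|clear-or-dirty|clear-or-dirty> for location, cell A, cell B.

step 1/7 (Left): <A|dirty|clear>
step 2/7 (Right): <B|dirty|clear>
step 3/7 (Left): <A|dirty|clear>
step 4/7 (Left): <A|dirty|clear>
step 5/7 (Left): <A|dirty|clear>
step 6/7 (Suck): <A|clear|clear>
step 7/7 (Left): <A|clear|clear>

<A|clear|clear>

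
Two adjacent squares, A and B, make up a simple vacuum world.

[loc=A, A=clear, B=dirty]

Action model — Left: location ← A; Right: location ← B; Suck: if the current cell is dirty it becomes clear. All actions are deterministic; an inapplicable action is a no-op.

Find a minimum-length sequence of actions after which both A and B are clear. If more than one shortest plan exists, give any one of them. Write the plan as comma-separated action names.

Right, Suck

step 1/2 (Right): loc=B A=clear B=dirty
step 2/2 (Suck): loc=B A=clear B=clear
min 2: go B then Suck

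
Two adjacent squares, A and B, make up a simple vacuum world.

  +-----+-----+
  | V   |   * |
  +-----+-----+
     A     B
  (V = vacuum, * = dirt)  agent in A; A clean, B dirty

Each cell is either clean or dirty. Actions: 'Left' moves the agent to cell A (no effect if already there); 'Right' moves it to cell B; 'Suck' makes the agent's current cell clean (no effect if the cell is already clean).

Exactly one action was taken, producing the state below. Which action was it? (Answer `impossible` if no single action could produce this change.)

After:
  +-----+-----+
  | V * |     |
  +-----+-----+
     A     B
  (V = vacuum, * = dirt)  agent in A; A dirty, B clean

try  Left: in A — A clean, B dirty
try Right: in B — A clean, B dirty
try  Suck: in A — A clean, B dirty
no single action produces the after-state

impossible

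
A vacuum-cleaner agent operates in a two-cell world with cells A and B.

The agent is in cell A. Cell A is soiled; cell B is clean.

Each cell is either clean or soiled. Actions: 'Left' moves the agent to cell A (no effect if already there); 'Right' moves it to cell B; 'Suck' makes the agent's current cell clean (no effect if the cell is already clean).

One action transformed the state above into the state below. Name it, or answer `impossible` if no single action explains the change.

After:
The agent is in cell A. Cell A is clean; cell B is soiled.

try  Left: in A — A soiled, B clean
try Right: in B — A soiled, B clean
try  Suck: in A — A clean, B clean
no single action produces the after-state

impossible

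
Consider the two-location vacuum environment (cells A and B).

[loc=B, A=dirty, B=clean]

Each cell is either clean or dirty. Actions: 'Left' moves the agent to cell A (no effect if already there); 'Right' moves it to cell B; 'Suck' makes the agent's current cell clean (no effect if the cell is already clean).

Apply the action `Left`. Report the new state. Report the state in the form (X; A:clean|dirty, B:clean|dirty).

(A; A:dirty, B:clean)

start: (B; A:dirty, B:clean)
step 1/1 (Left): (A; A:dirty, B:clean)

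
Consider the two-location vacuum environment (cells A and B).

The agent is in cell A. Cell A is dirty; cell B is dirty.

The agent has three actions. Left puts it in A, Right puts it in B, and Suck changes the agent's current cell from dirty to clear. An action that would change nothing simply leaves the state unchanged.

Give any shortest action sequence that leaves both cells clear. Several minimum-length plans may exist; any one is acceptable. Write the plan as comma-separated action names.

t=1 Suck ⇒ in A — A clear, B dirty
t=2 Right ⇒ in B — A clear, B dirty
t=3 Suck ⇒ in B — A clear, B clear
min 3: Suck A + move + Suck B

Suck, Right, Suck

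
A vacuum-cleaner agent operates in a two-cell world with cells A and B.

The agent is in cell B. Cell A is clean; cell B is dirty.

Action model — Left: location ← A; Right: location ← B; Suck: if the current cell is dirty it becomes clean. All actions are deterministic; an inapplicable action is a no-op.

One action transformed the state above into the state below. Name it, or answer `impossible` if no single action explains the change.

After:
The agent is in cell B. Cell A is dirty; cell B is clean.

try  Left: (A; A:clean, B:dirty)
try Right: (B; A:clean, B:dirty)
try  Suck: (B; A:clean, B:clean)
no single action produces the after-state

impossible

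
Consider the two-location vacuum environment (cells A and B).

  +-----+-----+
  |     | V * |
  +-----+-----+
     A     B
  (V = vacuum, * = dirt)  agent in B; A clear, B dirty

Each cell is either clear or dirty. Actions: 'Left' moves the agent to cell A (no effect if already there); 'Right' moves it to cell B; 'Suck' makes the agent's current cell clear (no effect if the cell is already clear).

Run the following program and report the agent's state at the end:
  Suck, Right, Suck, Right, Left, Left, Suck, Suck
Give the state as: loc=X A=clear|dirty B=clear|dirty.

t=1 Suck ⇒ loc=B A=clear B=clear
t=2 Right ⇒ loc=B A=clear B=clear
t=3 Suck ⇒ loc=B A=clear B=clear
t=4 Right ⇒ loc=B A=clear B=clear
t=5 Left ⇒ loc=A A=clear B=clear
t=6 Left ⇒ loc=A A=clear B=clear
t=7 Suck ⇒ loc=A A=clear B=clear
t=8 Suck ⇒ loc=A A=clear B=clear

loc=A A=clear B=clear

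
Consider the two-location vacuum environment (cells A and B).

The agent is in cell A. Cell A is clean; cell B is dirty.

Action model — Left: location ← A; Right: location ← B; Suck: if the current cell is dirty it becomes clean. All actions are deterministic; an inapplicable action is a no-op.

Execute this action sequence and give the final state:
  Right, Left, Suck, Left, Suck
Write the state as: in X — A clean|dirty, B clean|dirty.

in A — A clean, B dirty

step 1/5 (Right): in B — A clean, B dirty
step 2/5 (Left): in A — A clean, B dirty
step 3/5 (Suck): in A — A clean, B dirty
step 4/5 (Left): in A — A clean, B dirty
step 5/5 (Suck): in A — A clean, B dirty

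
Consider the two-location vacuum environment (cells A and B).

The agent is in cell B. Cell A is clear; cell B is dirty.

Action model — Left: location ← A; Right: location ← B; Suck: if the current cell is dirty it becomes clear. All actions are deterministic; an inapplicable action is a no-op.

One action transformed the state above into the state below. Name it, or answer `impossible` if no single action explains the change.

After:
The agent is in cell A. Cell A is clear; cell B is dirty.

try  Left: loc=A A=clear B=dirty  ← match
try Right: loc=B A=clear B=dirty
try  Suck: loc=B A=clear B=clear

Left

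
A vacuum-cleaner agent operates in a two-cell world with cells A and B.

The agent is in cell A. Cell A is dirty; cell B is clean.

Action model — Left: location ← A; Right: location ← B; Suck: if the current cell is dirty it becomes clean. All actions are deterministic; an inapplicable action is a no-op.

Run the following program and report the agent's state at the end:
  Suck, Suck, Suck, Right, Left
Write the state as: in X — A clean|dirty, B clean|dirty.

step 1/5 (Suck): in A — A clean, B clean
step 2/5 (Suck): in A — A clean, B clean
step 3/5 (Suck): in A — A clean, B clean
step 4/5 (Right): in B — A clean, B clean
step 5/5 (Left): in A — A clean, B clean

in A — A clean, B clean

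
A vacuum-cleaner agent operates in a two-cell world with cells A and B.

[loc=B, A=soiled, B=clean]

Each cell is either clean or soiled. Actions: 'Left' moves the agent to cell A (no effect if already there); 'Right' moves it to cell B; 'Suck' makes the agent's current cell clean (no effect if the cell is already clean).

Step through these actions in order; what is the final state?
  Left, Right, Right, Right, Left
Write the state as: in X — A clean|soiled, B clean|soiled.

in A — A soiled, B clean

Left (#1): in A — A soiled, B clean
Right (#2): in B — A soiled, B clean
Right (#3): in B — A soiled, B clean
Right (#4): in B — A soiled, B clean
Left (#5): in A — A soiled, B clean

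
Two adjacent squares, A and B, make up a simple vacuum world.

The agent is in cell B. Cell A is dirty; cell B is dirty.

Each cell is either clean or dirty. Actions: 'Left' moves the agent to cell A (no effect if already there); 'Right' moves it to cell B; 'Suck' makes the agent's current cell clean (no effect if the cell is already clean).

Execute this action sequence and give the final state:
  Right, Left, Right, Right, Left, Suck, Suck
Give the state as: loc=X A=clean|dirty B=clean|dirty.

loc=A A=clean B=dirty

[1] after Right: loc=B A=dirty B=dirty
[2] after Left: loc=A A=dirty B=dirty
[3] after Right: loc=B A=dirty B=dirty
[4] after Right: loc=B A=dirty B=dirty
[5] after Left: loc=A A=dirty B=dirty
[6] after Suck: loc=A A=clean B=dirty
[7] after Suck: loc=A A=clean B=dirty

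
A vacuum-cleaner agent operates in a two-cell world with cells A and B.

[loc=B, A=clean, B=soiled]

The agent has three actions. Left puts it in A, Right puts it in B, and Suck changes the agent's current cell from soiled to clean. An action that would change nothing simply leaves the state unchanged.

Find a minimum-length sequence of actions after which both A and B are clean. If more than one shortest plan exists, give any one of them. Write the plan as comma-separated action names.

Suck (#1): loc=B A=clean B=clean
min 1: B is soiled, one Suck

Suck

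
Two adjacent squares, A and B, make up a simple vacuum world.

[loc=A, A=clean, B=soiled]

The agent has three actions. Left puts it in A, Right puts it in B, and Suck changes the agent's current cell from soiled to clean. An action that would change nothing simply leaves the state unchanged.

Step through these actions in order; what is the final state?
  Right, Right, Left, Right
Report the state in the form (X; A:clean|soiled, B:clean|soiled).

(B; A:clean, B:soiled)

step 1/4 (Right): (B; A:clean, B:soiled)
step 2/4 (Right): (B; A:clean, B:soiled)
step 3/4 (Left): (A; A:clean, B:soiled)
step 4/4 (Right): (B; A:clean, B:soiled)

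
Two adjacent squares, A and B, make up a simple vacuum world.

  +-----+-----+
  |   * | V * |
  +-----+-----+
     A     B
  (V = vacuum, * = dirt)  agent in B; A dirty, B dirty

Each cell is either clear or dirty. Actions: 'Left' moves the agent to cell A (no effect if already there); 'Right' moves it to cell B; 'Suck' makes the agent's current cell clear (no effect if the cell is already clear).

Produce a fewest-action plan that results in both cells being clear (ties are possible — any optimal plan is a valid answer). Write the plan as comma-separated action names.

Suck, Left, Suck

[1] after Suck: in B — A dirty, B clear
[2] after Left: in A — A dirty, B clear
[3] after Suck: in A — A clear, B clear
min 3: Suck B + move + Suck A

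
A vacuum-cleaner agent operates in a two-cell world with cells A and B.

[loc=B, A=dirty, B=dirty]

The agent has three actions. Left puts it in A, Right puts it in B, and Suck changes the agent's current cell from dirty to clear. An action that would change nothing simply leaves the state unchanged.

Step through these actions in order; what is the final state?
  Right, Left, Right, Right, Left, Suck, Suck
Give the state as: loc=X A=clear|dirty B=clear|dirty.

loc=A A=clear B=dirty

t=1 Right ⇒ loc=B A=dirty B=dirty
t=2 Left ⇒ loc=A A=dirty B=dirty
t=3 Right ⇒ loc=B A=dirty B=dirty
t=4 Right ⇒ loc=B A=dirty B=dirty
t=5 Left ⇒ loc=A A=dirty B=dirty
t=6 Suck ⇒ loc=A A=clear B=dirty
t=7 Suck ⇒ loc=A A=clear B=dirty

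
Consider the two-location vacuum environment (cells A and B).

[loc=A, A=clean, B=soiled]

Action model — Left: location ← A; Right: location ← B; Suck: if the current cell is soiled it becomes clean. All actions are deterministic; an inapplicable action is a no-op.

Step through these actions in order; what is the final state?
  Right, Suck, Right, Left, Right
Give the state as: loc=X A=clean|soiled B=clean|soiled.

1. Right → loc=B A=clean B=soiled
2. Suck → loc=B A=clean B=clean
3. Right → loc=B A=clean B=clean
4. Left → loc=A A=clean B=clean
5. Right → loc=B A=clean B=clean

loc=B A=clean B=clean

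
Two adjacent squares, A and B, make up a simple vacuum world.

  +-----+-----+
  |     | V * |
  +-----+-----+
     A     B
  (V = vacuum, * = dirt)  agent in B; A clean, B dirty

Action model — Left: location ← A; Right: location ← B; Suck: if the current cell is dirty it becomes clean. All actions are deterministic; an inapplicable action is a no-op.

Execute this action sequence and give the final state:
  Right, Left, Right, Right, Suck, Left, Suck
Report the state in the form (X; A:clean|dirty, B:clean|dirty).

(A; A:clean, B:clean)

step 1/7 (Right): (B; A:clean, B:dirty)
step 2/7 (Left): (A; A:clean, B:dirty)
step 3/7 (Right): (B; A:clean, B:dirty)
step 4/7 (Right): (B; A:clean, B:dirty)
step 5/7 (Suck): (B; A:clean, B:clean)
step 6/7 (Left): (A; A:clean, B:clean)
step 7/7 (Suck): (A; A:clean, B:clean)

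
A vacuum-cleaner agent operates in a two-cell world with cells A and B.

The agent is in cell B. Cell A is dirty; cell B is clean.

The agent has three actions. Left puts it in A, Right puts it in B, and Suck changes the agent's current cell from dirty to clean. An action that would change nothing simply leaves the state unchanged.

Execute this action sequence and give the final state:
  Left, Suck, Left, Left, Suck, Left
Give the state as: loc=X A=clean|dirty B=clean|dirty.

1. Left → loc=A A=dirty B=clean
2. Suck → loc=A A=clean B=clean
3. Left → loc=A A=clean B=clean
4. Left → loc=A A=clean B=clean
5. Suck → loc=A A=clean B=clean
6. Left → loc=A A=clean B=clean

loc=A A=clean B=clean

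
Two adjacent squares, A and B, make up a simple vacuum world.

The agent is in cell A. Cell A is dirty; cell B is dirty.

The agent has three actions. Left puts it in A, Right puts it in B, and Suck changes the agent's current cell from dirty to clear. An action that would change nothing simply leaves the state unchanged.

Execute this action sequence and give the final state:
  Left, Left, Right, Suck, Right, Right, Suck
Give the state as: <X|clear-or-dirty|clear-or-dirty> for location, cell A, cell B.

<B|dirty|clear>

[1] after Left: <A|dirty|dirty>
[2] after Left: <A|dirty|dirty>
[3] after Right: <B|dirty|dirty>
[4] after Suck: <B|dirty|clear>
[5] after Right: <B|dirty|clear>
[6] after Right: <B|dirty|clear>
[7] after Suck: <B|dirty|clear>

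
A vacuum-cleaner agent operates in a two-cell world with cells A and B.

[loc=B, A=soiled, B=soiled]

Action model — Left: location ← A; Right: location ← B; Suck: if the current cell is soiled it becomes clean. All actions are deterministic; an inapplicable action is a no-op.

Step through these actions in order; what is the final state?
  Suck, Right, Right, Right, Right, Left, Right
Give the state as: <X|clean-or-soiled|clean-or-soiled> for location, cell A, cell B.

<B|soiled|clean>

Suck (#1): <B|soiled|clean>
Right (#2): <B|soiled|clean>
Right (#3): <B|soiled|clean>
Right (#4): <B|soiled|clean>
Right (#5): <B|soiled|clean>
Left (#6): <A|soiled|clean>
Right (#7): <B|soiled|clean>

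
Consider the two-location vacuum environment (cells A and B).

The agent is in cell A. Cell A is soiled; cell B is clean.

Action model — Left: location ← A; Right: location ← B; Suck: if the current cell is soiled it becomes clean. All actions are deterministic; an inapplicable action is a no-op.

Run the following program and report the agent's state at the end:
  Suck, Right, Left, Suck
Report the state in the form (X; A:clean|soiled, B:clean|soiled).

(A; A:clean, B:clean)

1. Suck → (A; A:clean, B:clean)
2. Right → (B; A:clean, B:clean)
3. Left → (A; A:clean, B:clean)
4. Suck → (A; A:clean, B:clean)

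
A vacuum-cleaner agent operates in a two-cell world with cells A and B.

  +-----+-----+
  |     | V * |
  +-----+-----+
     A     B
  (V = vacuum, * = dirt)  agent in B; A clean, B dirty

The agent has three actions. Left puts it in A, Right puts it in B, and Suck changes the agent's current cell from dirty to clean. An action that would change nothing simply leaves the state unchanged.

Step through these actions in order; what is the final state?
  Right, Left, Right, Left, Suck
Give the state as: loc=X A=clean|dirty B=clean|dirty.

1) do Right; now loc=B A=clean B=dirty
2) do Left; now loc=A A=clean B=dirty
3) do Right; now loc=B A=clean B=dirty
4) do Left; now loc=A A=clean B=dirty
5) do Suck; now loc=A A=clean B=dirty

loc=A A=clean B=dirty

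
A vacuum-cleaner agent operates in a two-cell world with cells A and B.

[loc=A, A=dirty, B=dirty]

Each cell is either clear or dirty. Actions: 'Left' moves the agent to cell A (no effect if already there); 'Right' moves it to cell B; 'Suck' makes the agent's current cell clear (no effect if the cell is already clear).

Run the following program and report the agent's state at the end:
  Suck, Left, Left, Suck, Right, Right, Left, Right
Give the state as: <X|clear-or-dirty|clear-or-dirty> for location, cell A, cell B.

step 1/8 (Suck): <A|clear|dirty>
step 2/8 (Left): <A|clear|dirty>
step 3/8 (Left): <A|clear|dirty>
step 4/8 (Suck): <A|clear|dirty>
step 5/8 (Right): <B|clear|dirty>
step 6/8 (Right): <B|clear|dirty>
step 7/8 (Left): <A|clear|dirty>
step 8/8 (Right): <B|clear|dirty>

<B|clear|dirty>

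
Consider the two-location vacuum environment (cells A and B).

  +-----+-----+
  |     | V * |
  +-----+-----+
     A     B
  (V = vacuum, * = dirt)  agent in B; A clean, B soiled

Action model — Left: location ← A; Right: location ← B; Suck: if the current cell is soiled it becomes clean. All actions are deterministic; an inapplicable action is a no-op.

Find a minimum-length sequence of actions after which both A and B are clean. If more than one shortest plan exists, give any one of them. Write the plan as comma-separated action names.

Suck

t=1 Suck ⇒ in B — A clean, B clean
min 1: B is soiled, one Suck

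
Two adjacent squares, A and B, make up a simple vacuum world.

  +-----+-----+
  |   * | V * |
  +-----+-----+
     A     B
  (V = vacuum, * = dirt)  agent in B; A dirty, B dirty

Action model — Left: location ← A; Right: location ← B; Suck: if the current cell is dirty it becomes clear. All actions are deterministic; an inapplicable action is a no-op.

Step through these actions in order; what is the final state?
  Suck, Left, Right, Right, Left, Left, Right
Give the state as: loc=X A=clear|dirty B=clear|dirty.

loc=B A=dirty B=clear

Suck (#1): loc=B A=dirty B=clear
Left (#2): loc=A A=dirty B=clear
Right (#3): loc=B A=dirty B=clear
Right (#4): loc=B A=dirty B=clear
Left (#5): loc=A A=dirty B=clear
Left (#6): loc=A A=dirty B=clear
Right (#7): loc=B A=dirty B=clear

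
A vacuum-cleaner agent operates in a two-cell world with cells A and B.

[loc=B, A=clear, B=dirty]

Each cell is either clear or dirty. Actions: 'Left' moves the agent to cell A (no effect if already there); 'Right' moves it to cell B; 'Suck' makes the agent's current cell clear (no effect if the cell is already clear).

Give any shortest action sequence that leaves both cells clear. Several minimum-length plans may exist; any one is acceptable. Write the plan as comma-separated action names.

Suck

step 1/1 (Suck): in B — A clear, B clear
min 1: B is dirty, one Suck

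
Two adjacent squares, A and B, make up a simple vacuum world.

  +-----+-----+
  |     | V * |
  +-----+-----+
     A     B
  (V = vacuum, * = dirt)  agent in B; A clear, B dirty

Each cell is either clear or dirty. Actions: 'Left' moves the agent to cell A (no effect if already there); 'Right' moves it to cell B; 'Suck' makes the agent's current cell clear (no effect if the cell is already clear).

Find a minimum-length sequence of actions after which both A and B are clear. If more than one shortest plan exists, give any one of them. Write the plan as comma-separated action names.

Suck (#1): loc=B A=clear B=clear
min 1: B is dirty, one Suck

Suck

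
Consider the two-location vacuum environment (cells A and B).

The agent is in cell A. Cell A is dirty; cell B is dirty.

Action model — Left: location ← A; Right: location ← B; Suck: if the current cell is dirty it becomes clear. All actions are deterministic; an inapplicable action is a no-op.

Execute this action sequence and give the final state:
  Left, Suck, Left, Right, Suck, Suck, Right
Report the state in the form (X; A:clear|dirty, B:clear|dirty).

(B; A:clear, B:clear)

1. Left → (A; A:dirty, B:dirty)
2. Suck → (A; A:clear, B:dirty)
3. Left → (A; A:clear, B:dirty)
4. Right → (B; A:clear, B:dirty)
5. Suck → (B; A:clear, B:clear)
6. Suck → (B; A:clear, B:clear)
7. Right → (B; A:clear, B:clear)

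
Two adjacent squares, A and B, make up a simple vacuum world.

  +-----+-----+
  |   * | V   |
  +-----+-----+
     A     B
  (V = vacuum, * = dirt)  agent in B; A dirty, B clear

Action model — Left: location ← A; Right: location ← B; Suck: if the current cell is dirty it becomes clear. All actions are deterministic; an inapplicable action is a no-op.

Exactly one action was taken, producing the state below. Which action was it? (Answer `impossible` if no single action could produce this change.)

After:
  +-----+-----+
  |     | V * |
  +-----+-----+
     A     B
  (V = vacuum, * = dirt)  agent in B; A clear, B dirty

impossible

try  Left: in A — A dirty, B clear
try Right: in B — A dirty, B clear
try  Suck: in B — A dirty, B clear
no single action produces the after-state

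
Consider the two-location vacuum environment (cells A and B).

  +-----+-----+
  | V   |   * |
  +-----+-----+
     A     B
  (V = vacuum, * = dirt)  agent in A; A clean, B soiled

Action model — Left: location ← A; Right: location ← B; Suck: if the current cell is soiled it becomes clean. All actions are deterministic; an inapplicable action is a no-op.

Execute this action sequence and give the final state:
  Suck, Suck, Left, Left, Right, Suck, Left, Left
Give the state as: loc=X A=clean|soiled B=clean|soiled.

loc=A A=clean B=clean

[1] after Suck: loc=A A=clean B=soiled
[2] after Suck: loc=A A=clean B=soiled
[3] after Left: loc=A A=clean B=soiled
[4] after Left: loc=A A=clean B=soiled
[5] after Right: loc=B A=clean B=soiled
[6] after Suck: loc=B A=clean B=clean
[7] after Left: loc=A A=clean B=clean
[8] after Left: loc=A A=clean B=clean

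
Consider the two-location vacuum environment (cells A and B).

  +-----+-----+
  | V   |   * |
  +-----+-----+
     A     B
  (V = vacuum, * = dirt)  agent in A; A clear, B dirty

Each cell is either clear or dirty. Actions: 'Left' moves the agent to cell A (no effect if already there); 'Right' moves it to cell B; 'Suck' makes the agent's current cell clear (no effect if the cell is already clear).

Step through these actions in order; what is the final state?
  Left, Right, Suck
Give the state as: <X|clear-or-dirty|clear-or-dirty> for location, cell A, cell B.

Left (#1): <A|clear|dirty>
Right (#2): <B|clear|dirty>
Suck (#3): <B|clear|clear>

<B|clear|clear>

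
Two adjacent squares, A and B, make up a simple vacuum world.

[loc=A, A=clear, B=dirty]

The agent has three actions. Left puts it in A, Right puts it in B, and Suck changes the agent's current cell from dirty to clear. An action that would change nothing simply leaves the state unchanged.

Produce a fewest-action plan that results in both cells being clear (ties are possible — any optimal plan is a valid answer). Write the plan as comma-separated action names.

1) do Right; now in B — A clear, B dirty
2) do Suck; now in B — A clear, B clear
min 2: go B then Suck

Right, Suck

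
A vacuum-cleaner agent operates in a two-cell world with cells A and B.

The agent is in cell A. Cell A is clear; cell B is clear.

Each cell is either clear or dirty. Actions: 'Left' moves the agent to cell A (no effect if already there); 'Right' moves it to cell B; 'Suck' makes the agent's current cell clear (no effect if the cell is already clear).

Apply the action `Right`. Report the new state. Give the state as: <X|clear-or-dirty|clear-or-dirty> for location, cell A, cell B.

<B|clear|clear>

start: <A|clear|clear>
1. Right → <B|clear|clear>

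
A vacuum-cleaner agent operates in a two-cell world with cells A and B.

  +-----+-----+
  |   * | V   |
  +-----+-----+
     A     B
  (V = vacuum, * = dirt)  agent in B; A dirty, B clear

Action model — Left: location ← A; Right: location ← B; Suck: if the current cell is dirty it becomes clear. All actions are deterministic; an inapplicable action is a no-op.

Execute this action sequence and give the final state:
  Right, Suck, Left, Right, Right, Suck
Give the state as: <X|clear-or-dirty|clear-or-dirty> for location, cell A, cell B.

<B|dirty|clear>

[1] after Right: <B|dirty|clear>
[2] after Suck: <B|dirty|clear>
[3] after Left: <A|dirty|clear>
[4] after Right: <B|dirty|clear>
[5] after Right: <B|dirty|clear>
[6] after Suck: <B|dirty|clear>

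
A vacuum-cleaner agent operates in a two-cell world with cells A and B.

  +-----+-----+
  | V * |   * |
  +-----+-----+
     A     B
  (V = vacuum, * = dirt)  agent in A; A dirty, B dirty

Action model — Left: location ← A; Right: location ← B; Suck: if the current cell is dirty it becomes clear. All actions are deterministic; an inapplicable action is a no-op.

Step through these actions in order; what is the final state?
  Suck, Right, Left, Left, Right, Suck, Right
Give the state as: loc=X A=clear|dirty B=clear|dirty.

loc=B A=clear B=clear

Suck (#1): loc=A A=clear B=dirty
Right (#2): loc=B A=clear B=dirty
Left (#3): loc=A A=clear B=dirty
Left (#4): loc=A A=clear B=dirty
Right (#5): loc=B A=clear B=dirty
Suck (#6): loc=B A=clear B=clear
Right (#7): loc=B A=clear B=clear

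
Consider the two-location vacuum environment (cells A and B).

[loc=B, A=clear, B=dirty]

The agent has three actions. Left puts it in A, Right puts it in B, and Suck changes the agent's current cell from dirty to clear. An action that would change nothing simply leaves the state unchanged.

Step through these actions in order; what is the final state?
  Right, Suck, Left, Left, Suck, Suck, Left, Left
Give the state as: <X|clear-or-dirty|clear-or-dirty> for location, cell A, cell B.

<A|clear|clear>

step 1/8 (Right): <B|clear|dirty>
step 2/8 (Suck): <B|clear|clear>
step 3/8 (Left): <A|clear|clear>
step 4/8 (Left): <A|clear|clear>
step 5/8 (Suck): <A|clear|clear>
step 6/8 (Suck): <A|clear|clear>
step 7/8 (Left): <A|clear|clear>
step 8/8 (Left): <A|clear|clear>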